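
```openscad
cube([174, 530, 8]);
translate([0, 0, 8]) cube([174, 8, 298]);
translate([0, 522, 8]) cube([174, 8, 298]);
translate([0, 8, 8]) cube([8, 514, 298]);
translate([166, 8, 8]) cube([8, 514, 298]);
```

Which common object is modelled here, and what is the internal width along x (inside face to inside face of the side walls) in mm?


An open box. The internal width is 158 mm.

A 174×530 base slab with four walls standing on it — an open box. The base is 174 mm wide and the walls are 8 mm thick, so the internal width is 174 − 2 × 8 = 158 mm.


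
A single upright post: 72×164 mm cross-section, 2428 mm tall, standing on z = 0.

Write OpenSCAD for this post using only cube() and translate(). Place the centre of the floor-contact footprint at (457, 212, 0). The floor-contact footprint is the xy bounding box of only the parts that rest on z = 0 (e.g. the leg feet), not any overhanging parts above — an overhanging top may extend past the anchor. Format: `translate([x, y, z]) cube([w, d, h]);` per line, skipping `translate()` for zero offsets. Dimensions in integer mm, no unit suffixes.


translate([421, 130, 0]) cube([72, 164, 2428]);


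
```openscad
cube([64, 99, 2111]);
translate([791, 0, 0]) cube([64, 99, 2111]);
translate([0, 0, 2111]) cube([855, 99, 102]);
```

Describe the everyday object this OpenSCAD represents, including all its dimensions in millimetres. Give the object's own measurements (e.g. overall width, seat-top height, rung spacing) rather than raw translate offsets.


A door frame. The clear opening is 727 mm wide and 2111 mm high. Two 64 mm wide jambs, 99 mm deep, stand either side of the opening from the floor to the top of the opening. A 102 mm thick head sits across the top of both jambs, spanning the full outside width of the frame.


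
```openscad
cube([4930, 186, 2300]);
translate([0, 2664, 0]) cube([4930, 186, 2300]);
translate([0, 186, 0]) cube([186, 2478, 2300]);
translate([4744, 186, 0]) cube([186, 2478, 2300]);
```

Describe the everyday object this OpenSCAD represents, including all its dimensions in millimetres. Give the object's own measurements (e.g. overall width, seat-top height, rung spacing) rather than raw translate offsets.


The wall frame of a small rectangular building: four walls, each 2300 mm tall and 186 mm thick, enclosing a footprint 4930 mm (x) by 2850 mm (y) outside-to-outside, with no floor or roof. The front and back walls (the −y and +y sides) span the full width; the two side walls fit between them.


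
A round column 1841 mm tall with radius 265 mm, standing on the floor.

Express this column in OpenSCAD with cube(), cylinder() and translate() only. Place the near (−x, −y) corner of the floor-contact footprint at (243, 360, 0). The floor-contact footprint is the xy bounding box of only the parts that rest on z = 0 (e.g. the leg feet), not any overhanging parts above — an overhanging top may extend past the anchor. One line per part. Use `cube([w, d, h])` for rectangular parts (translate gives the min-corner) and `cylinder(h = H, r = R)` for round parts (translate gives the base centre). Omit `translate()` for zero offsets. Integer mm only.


translate([508, 625, 0]) cylinder(h = 1841, r = 265);


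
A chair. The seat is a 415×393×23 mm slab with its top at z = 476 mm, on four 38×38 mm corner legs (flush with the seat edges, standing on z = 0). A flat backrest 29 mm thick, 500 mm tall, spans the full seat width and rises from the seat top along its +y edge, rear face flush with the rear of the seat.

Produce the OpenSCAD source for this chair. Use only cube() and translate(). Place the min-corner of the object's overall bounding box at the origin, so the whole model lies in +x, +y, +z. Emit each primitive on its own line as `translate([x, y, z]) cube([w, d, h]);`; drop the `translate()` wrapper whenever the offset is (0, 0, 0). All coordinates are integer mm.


// leg_h = 476 - 23 = 453
translate([0, 0, 453]) cube([415, 393, 23]);
cube([38, 38, 453]);
translate([377, 0, 0]) cube([38, 38, 453]);
translate([0, 355, 0]) cube([38, 38, 453]);
translate([377, 355, 0]) cube([38, 38, 453]);
translate([0, 364, 476]) cube([415, 29, 500]);


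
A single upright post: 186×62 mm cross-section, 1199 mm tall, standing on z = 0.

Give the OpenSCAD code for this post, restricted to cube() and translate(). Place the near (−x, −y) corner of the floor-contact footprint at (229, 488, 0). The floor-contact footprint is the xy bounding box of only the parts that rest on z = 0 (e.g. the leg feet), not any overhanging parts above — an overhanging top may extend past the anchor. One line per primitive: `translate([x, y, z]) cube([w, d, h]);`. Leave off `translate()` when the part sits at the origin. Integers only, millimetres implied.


translate([229, 488, 0]) cube([186, 62, 1199]);


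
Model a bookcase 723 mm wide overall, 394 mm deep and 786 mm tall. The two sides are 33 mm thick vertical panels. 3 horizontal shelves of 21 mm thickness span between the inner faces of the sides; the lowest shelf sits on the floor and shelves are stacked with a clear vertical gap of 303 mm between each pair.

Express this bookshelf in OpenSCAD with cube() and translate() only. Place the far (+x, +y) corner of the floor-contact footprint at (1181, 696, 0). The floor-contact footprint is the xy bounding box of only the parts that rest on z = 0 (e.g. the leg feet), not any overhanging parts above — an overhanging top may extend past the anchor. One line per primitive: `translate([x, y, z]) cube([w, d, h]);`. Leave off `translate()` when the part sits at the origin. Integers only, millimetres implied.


translate([458, 302, 0]) cube([33, 394, 786]);
translate([1148, 302, 0]) cube([33, 394, 786]);
translate([491, 302, 0]) cube([657, 394, 21]);
translate([491, 302, 324]) cube([657, 394, 21]);
translate([491, 302, 648]) cube([657, 394, 21]);


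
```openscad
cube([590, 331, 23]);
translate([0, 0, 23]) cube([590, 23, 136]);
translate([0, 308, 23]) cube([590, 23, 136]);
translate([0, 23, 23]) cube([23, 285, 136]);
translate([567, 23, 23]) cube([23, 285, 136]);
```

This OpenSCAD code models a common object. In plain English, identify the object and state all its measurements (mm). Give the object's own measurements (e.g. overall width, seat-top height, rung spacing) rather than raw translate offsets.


An open-topped rectangular box: outside dimensions 590×331×159 mm, with a uniform wall and base thickness of 23 mm. The base is a full 590×331 slab on the floor; four walls sit on top of the base. The front and back walls (the −y and +y sides) span the full width; the two side walls fit between them.


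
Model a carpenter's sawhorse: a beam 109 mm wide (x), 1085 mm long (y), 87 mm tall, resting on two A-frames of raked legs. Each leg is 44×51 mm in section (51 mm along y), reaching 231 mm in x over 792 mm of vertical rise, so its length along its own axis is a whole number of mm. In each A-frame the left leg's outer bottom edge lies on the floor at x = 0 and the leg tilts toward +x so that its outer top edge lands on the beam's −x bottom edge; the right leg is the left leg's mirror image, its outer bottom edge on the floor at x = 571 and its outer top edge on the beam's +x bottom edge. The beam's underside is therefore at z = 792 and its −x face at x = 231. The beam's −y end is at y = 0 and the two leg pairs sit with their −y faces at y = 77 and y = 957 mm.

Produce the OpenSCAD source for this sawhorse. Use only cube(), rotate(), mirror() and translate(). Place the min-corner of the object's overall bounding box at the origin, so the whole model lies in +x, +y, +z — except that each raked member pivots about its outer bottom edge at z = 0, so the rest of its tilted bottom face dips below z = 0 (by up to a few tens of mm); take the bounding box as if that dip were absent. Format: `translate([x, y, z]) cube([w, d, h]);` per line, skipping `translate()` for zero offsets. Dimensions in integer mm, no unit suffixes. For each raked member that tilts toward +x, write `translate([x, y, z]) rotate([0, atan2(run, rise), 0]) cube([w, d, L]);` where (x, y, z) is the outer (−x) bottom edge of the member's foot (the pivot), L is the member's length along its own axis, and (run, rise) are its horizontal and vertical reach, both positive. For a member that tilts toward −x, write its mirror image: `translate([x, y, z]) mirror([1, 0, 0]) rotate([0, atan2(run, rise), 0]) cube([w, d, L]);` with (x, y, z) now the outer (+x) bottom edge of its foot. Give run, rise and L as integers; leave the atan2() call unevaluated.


// leg length = √(231² + 792²) = 825
// right-leg outer foot x = 2·231 + 109 = 571
// beam min-corner = (231, 0, 792)
translate([231, 0, 792]) cube([109, 1085, 87]);
translate([0, 77, 0]) rotate([0, atan2(231, 792), 0]) cube([44, 51, 825]);
translate([571, 77, 0]) mirror([1, 0, 0]) rotate([0, atan2(231, 792), 0]) cube([44, 51, 825]);
translate([0, 957, 0]) rotate([0, atan2(231, 792), 0]) cube([44, 51, 825]);
translate([571, 957, 0]) mirror([1, 0, 0]) rotate([0, atan2(231, 792), 0]) cube([44, 51, 825]);


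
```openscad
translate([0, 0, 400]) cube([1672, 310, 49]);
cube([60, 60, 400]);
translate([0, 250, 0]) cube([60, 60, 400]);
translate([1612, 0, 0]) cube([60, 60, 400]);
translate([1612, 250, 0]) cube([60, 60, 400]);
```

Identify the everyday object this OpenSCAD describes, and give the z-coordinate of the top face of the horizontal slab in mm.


A bench. The seat-top height is 449 mm.

A long slab on four corner posts — a bench. The slab sits at z = 400 with thickness 49, so the top is 400 + 49 = 449 mm.


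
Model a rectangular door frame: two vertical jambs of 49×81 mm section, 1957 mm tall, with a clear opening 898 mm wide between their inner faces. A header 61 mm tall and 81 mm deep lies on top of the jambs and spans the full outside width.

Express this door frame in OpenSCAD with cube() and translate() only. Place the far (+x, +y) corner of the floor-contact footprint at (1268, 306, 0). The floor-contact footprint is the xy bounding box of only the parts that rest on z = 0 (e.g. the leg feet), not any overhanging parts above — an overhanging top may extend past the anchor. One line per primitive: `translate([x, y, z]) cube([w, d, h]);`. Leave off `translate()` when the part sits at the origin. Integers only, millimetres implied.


translate([272, 225, 0]) cube([49, 81, 1957]);
translate([1219, 225, 0]) cube([49, 81, 1957]);
translate([272, 225, 1957]) cube([996, 81, 61]);


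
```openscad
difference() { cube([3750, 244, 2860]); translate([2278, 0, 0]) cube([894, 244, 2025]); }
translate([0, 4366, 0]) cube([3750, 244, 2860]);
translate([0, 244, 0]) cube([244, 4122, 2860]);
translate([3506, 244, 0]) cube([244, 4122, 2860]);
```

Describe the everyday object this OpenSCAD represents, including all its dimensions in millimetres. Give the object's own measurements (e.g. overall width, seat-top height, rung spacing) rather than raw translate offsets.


A single room: four walls, each 2860 mm tall and 244 mm thick, enclosing an outside footprint 3750×4610 mm (x × y), no floor or roof. The front and back walls (−y and +y sides) run the full x-width; the side walls fit between their inner faces. A door opening 894 mm wide and 2025 mm tall is cut through the front wall from the floor up, its −x edge 2278 mm from the wall's −x end.


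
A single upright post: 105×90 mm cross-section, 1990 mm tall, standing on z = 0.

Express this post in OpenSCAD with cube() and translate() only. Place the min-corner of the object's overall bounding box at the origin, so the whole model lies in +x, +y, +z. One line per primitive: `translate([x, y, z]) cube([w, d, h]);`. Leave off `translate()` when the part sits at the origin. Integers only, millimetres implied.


cube([105, 90, 1990]);


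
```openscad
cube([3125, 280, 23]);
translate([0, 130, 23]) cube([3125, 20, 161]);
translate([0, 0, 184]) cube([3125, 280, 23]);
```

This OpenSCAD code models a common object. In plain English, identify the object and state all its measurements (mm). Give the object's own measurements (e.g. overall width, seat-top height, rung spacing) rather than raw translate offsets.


An I-beam lying along x, 3125 mm long. Overall section height 207 mm. Two flanges 280 mm wide (y) and 23 mm thick, one on the floor and one at the top; a web 20 mm thick runs between them, centred on the flange width.


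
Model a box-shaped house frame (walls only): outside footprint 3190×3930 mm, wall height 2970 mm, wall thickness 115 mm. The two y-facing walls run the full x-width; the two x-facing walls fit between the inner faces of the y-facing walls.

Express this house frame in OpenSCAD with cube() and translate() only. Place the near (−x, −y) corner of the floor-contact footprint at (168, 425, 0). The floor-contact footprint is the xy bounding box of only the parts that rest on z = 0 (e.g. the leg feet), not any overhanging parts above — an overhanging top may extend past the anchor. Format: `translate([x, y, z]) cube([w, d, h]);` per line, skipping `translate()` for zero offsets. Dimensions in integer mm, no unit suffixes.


translate([168, 425, 0]) cube([3190, 115, 2970]);
translate([168, 4240, 0]) cube([3190, 115, 2970]);
translate([168, 540, 0]) cube([115, 3700, 2970]);
translate([3243, 540, 0]) cube([115, 3700, 2970]);


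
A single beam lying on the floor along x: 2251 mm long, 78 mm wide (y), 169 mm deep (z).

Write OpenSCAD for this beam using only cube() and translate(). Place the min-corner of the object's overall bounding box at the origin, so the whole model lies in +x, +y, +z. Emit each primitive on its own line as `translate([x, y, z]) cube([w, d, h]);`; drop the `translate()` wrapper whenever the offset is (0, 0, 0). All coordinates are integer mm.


cube([2251, 78, 169]);


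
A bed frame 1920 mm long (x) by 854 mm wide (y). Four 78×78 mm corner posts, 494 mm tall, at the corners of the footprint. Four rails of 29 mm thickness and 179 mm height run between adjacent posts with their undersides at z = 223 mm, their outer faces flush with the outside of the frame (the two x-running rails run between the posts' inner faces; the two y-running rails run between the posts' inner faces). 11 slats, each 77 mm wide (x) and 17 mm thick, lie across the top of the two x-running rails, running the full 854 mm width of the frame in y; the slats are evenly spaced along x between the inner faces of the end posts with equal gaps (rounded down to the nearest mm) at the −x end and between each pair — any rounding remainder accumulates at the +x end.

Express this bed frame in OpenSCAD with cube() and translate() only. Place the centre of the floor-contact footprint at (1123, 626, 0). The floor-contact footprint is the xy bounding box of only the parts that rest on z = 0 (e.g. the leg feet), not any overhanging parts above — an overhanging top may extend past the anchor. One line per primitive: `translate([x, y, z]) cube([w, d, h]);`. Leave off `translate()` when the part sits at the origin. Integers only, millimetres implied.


translate([163, 199, 0]) cube([78, 78, 494]);
translate([163, 975, 0]) cube([78, 78, 494]);
translate([2005, 199, 0]) cube([78, 78, 494]);
translate([2005, 975, 0]) cube([78, 78, 494]);
translate([241, 199, 223]) cube([1764, 29, 179]);
translate([241, 1024, 223]) cube([1764, 29, 179]);
translate([163, 277, 223]) cube([29, 698, 179]);
translate([2054, 277, 223]) cube([29, 698, 179]);
translate([317, 199, 402]) cube([77, 854, 17]);
translate([470, 199, 402]) cube([77, 854, 17]);
translate([623, 199, 402]) cube([77, 854, 17]);
translate([776, 199, 402]) cube([77, 854, 17]);
translate([929, 199, 402]) cube([77, 854, 17]);
translate([1082, 199, 402]) cube([77, 854, 17]);
translate([1235, 199, 402]) cube([77, 854, 17]);
translate([1388, 199, 402]) cube([77, 854, 17]);
translate([1541, 199, 402]) cube([77, 854, 17]);
translate([1694, 199, 402]) cube([77, 854, 17]);
translate([1847, 199, 402]) cube([77, 854, 17]);


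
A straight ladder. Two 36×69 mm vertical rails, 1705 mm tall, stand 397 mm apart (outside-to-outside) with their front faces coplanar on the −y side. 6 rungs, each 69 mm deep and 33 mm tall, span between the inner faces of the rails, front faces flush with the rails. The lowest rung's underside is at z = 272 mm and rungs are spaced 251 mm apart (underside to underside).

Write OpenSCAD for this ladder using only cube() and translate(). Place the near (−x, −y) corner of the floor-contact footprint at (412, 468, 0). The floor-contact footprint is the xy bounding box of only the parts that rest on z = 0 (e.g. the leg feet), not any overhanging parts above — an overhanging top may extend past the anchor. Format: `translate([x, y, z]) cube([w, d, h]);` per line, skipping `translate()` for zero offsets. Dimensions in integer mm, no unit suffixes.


translate([412, 468, 0]) cube([36, 69, 1705]);
translate([773, 468, 0]) cube([36, 69, 1705]);
translate([448, 468, 272]) cube([325, 69, 33]);
translate([448, 468, 523]) cube([325, 69, 33]);
translate([448, 468, 774]) cube([325, 69, 33]);
translate([448, 468, 1025]) cube([325, 69, 33]);
translate([448, 468, 1276]) cube([325, 69, 33]);
translate([448, 468, 1527]) cube([325, 69, 33]);


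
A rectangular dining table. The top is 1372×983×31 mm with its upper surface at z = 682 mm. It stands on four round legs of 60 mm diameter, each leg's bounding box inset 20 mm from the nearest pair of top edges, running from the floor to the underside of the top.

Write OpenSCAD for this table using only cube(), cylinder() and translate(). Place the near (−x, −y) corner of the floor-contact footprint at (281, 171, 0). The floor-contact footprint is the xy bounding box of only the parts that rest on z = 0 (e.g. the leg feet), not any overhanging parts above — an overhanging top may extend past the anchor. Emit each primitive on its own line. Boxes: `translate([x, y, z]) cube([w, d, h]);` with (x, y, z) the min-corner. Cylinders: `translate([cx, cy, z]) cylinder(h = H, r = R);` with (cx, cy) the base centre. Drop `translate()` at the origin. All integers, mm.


translate([261, 151, 651]) cube([1372, 983, 31]);
translate([311, 201, 0]) cylinder(h = 651, r = 30);
translate([1583, 201, 0]) cylinder(h = 651, r = 30);
translate([311, 1084, 0]) cylinder(h = 651, r = 30);
translate([1583, 1084, 0]) cylinder(h = 651, r = 30);


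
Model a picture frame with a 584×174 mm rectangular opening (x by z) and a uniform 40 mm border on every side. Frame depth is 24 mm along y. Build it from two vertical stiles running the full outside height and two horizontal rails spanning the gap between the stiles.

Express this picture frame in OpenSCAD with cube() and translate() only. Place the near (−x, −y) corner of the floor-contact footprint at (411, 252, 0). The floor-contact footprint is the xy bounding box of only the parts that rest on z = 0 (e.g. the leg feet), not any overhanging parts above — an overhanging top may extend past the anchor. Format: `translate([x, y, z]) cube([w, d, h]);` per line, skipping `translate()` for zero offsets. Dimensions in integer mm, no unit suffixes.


translate([411, 252, 0]) cube([40, 24, 254]);
translate([1035, 252, 0]) cube([40, 24, 254]);
translate([451, 252, 0]) cube([584, 24, 40]);
translate([451, 252, 214]) cube([584, 24, 40]);


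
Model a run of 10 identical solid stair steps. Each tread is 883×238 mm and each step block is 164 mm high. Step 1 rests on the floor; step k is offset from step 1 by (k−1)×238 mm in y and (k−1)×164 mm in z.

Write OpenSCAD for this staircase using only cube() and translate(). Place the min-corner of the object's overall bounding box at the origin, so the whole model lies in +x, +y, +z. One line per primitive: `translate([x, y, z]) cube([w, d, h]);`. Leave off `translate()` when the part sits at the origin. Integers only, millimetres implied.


cube([883, 238, 164]);
translate([0, 238, 164]) cube([883, 238, 164]);
translate([0, 476, 328]) cube([883, 238, 164]);
translate([0, 714, 492]) cube([883, 238, 164]);
translate([0, 952, 656]) cube([883, 238, 164]);
translate([0, 1190, 820]) cube([883, 238, 164]);
translate([0, 1428, 984]) cube([883, 238, 164]);
translate([0, 1666, 1148]) cube([883, 238, 164]);
translate([0, 1904, 1312]) cube([883, 238, 164]);
translate([0, 2142, 1476]) cube([883, 238, 164]);


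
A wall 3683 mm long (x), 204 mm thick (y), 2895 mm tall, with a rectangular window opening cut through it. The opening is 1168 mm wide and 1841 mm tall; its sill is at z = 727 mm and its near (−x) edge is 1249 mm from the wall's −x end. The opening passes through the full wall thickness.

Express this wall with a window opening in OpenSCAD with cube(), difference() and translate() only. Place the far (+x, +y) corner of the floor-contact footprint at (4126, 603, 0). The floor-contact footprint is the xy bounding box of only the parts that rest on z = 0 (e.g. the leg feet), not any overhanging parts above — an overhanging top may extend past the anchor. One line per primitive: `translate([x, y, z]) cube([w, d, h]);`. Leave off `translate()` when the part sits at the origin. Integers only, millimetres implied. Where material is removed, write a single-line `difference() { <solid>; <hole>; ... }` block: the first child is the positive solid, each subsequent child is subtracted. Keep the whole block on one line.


difference() { translate([443, 399, 0]) cube([3683, 204, 2895]); translate([1692, 399, 727]) cube([1168, 204, 1841]); }


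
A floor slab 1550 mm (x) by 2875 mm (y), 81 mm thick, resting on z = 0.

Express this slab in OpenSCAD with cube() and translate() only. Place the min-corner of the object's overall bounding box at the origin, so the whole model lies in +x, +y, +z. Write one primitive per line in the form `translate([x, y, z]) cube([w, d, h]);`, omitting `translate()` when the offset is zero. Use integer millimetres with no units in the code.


cube([1550, 2875, 81]);


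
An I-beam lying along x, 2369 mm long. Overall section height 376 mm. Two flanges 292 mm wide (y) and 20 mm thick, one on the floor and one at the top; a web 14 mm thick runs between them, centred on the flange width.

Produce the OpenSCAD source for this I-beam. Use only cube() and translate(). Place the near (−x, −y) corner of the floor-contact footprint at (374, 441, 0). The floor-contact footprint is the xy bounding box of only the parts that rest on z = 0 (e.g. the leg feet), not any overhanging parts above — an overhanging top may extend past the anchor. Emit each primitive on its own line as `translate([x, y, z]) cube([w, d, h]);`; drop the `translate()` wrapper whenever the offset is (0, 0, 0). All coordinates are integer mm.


translate([374, 441, 0]) cube([2369, 292, 20]);
translate([374, 580, 20]) cube([2369, 14, 336]);
translate([374, 441, 356]) cube([2369, 292, 20]);


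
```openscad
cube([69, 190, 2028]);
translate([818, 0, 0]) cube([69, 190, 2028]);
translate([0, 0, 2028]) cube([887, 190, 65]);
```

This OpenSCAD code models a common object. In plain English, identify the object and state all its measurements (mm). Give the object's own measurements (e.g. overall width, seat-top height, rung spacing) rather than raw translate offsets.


A door frame. The clear opening is 749 mm wide and 2028 mm high. Two 69 mm wide jambs, 190 mm deep, stand either side of the opening from the floor to the top of the opening. A 65 mm thick head sits across the top of both jambs, spanning the full outside width of the frame.


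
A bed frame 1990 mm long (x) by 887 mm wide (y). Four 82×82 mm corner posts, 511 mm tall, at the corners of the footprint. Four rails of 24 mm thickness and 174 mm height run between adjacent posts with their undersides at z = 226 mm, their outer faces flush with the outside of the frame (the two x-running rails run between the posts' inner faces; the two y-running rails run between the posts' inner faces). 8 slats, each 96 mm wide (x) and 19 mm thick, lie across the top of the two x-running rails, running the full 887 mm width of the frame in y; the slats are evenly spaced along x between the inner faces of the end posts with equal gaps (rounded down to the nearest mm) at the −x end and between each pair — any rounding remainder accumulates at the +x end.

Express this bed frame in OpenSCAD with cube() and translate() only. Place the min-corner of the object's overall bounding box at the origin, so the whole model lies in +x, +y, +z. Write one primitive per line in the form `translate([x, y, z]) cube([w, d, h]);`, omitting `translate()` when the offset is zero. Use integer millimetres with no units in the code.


cube([82, 82, 511]);
translate([0, 805, 0]) cube([82, 82, 511]);
translate([1908, 0, 0]) cube([82, 82, 511]);
translate([1908, 805, 0]) cube([82, 82, 511]);
translate([82, 0, 226]) cube([1826, 24, 174]);
translate([82, 863, 226]) cube([1826, 24, 174]);
translate([0, 82, 226]) cube([24, 723, 174]);
translate([1966, 82, 226]) cube([24, 723, 174]);
translate([199, 0, 400]) cube([96, 887, 19]);
translate([412, 0, 400]) cube([96, 887, 19]);
translate([625, 0, 400]) cube([96, 887, 19]);
translate([838, 0, 400]) cube([96, 887, 19]);
translate([1051, 0, 400]) cube([96, 887, 19]);
translate([1264, 0, 400]) cube([96, 887, 19]);
translate([1477, 0, 400]) cube([96, 887, 19]);
translate([1690, 0, 400]) cube([96, 887, 19]);


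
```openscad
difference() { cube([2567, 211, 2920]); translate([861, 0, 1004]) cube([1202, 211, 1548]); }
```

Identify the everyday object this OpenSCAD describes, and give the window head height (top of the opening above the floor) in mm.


A wall with a window opening. The window head height is 2552 mm.

A wall with a rectangular opening subtracted — a window. Sill at z = 1004, opening 1548 mm tall, so the head is at 1004 + 1548 = 2552 mm.


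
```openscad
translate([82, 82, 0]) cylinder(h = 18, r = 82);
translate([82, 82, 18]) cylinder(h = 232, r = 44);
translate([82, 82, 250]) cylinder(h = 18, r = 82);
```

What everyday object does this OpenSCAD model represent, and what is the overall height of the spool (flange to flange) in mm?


A spool. The overall height is 268 mm.

Three coaxial cylinders, large–small–large — a spool. Two 18 mm flanges and a 232 mm core give 18 + 232 + 18 = 268 mm.


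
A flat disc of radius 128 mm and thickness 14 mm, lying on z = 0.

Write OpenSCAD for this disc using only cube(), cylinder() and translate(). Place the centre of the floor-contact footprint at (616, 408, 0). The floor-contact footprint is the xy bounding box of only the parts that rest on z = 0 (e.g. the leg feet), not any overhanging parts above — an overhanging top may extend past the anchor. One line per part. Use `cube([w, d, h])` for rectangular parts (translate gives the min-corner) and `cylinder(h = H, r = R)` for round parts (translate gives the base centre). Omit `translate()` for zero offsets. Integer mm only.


translate([616, 408, 0]) cylinder(h = 14, r = 128);


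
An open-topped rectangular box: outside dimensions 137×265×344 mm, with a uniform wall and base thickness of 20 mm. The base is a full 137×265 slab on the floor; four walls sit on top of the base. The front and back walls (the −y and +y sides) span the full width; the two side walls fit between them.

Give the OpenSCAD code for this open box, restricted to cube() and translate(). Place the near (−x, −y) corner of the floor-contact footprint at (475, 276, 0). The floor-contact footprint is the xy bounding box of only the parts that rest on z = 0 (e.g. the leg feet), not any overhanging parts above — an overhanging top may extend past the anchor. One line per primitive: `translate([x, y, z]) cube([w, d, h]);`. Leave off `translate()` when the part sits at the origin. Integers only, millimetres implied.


translate([475, 276, 0]) cube([137, 265, 20]);
translate([475, 276, 20]) cube([137, 20, 324]);
translate([475, 521, 20]) cube([137, 20, 324]);
translate([475, 296, 20]) cube([20, 225, 324]);
translate([592, 296, 20]) cube([20, 225, 324]);


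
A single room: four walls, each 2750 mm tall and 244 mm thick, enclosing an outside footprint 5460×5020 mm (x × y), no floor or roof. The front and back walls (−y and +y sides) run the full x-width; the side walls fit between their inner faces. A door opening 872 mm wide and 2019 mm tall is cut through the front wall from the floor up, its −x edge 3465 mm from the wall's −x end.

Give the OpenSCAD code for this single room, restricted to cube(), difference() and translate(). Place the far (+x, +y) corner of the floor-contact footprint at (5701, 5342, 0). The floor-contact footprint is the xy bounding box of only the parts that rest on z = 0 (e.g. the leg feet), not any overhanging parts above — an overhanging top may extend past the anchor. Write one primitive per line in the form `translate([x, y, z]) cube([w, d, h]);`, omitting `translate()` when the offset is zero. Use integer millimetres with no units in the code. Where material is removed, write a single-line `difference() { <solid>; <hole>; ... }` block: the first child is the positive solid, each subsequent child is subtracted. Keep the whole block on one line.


difference() { translate([241, 322, 0]) cube([5460, 244, 2750]); translate([3706, 322, 0]) cube([872, 244, 2019]); }
translate([241, 5098, 0]) cube([5460, 244, 2750]);
translate([241, 566, 0]) cube([244, 4532, 2750]);
translate([5457, 566, 0]) cube([244, 4532, 2750]);


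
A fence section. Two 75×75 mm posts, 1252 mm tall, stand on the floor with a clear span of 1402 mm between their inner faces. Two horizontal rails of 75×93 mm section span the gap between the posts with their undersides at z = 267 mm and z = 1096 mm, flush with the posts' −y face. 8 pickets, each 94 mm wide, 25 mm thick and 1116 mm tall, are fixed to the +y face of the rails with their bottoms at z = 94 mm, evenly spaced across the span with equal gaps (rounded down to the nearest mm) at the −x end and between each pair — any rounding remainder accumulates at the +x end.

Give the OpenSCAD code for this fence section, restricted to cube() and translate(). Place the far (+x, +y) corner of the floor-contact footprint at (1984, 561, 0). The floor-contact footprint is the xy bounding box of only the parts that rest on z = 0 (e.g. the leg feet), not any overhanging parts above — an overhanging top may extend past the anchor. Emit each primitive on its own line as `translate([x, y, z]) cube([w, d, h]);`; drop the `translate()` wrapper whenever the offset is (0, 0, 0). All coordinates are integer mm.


translate([432, 486, 0]) cube([75, 75, 1252]);
translate([1909, 486, 0]) cube([75, 75, 1252]);
translate([507, 486, 267]) cube([1402, 75, 93]);
translate([507, 486, 1096]) cube([1402, 75, 93]);
translate([579, 561, 94]) cube([94, 25, 1116]);
translate([745, 561, 94]) cube([94, 25, 1116]);
translate([911, 561, 94]) cube([94, 25, 1116]);
translate([1077, 561, 94]) cube([94, 25, 1116]);
translate([1243, 561, 94]) cube([94, 25, 1116]);
translate([1409, 561, 94]) cube([94, 25, 1116]);
translate([1575, 561, 94]) cube([94, 25, 1116]);
translate([1741, 561, 94]) cube([94, 25, 1116]);


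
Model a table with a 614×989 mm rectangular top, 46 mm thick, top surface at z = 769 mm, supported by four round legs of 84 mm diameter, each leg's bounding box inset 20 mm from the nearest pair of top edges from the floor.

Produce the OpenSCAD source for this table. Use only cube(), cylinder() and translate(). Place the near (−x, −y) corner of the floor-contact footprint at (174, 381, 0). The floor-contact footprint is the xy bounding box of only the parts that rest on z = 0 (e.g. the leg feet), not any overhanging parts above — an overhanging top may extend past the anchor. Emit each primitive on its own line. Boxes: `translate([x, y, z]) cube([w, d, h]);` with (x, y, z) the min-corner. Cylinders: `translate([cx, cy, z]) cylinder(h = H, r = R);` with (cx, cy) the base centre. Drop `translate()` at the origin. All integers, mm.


// leg_h = 769 - 46 = 723
translate([154, 361, 723]) cube([614, 989, 46]);
translate([216, 423, 0]) cylinder(h = 723, r = 42);
translate([706, 423, 0]) cylinder(h = 723, r = 42);
translate([216, 1288, 0]) cylinder(h = 723, r = 42);
translate([706, 1288, 0]) cylinder(h = 723, r = 42);


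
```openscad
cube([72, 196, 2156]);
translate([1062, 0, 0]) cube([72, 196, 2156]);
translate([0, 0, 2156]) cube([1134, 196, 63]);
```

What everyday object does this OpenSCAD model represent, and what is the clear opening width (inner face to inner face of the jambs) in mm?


A door frame. The clear opening width is 990 mm.

Two 2156 mm tall posts with a header on top — a door frame. The left jamb is 72 mm wide at x = 0; the right jamb starts at x = 1062. The clear opening is 1062 − 72 = 990 mm.


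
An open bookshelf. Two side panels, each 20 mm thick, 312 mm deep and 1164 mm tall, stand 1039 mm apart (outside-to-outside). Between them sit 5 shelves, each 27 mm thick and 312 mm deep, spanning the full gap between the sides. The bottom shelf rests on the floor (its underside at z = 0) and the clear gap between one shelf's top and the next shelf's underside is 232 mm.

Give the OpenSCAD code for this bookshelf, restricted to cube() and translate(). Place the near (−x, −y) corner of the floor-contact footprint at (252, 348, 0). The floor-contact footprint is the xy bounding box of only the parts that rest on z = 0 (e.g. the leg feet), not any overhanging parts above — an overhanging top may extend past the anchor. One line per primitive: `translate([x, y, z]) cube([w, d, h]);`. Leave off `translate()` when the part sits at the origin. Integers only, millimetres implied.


translate([252, 348, 0]) cube([20, 312, 1164]);
translate([1271, 348, 0]) cube([20, 312, 1164]);
translate([272, 348, 0]) cube([999, 312, 27]);
translate([272, 348, 259]) cube([999, 312, 27]);
translate([272, 348, 518]) cube([999, 312, 27]);
translate([272, 348, 777]) cube([999, 312, 27]);
translate([272, 348, 1036]) cube([999, 312, 27]);


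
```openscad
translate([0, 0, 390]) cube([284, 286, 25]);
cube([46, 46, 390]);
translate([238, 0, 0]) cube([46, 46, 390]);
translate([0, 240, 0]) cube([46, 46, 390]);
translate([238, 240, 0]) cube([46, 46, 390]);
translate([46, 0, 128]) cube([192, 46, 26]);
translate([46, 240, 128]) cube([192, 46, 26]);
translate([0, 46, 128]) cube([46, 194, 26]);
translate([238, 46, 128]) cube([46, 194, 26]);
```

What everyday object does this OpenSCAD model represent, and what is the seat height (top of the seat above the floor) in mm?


A stool. The seat height is 415 mm.

A 284×286×25 slab at z = 390 on four corner posts — a stool. The seat top is 390 + 25 = 415 mm.


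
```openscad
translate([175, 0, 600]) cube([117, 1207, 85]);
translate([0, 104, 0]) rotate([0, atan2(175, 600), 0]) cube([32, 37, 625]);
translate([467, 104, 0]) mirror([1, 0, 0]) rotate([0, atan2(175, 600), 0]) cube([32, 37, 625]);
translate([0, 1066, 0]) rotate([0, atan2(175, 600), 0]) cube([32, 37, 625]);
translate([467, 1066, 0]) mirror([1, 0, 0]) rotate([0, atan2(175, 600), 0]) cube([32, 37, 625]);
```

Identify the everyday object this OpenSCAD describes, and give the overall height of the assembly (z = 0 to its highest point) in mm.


A sawhorse. The overall height is 685 mm.

A beam across two mirrored pairs of raked legs — a sawhorse. The beam's underside is at z = 600 (matching the legs' vertical rise in atan2(175, 600)) and the beam is 85 mm tall, so its top is at 600 + 85 = 685 mm. The raked legs top out at the beam's underside, so that is the highest point.


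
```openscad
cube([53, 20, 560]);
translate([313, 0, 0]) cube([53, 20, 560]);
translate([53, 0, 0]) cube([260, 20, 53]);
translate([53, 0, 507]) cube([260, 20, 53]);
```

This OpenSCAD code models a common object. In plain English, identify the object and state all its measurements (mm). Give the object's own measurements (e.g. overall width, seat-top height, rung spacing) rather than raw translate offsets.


A rectangular picture frame lying in the x–z plane (depth along y). The opening is 260 mm wide (x) by 454 mm tall (z), surrounded by a border 53 mm wide on all four sides. The frame is 20 mm deep and is made of two full-height vertical stiles with two horizontal rails fitted between them.


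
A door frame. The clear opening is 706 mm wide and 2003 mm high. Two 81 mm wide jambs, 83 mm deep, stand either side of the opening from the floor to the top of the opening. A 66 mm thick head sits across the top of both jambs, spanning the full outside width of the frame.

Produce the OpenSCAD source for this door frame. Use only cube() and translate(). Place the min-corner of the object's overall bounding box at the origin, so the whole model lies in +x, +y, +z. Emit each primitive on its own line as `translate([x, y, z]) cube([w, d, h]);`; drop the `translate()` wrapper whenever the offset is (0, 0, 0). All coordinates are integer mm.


cube([81, 83, 2003]);
translate([787, 0, 0]) cube([81, 83, 2003]);
translate([0, 0, 2003]) cube([868, 83, 66]);


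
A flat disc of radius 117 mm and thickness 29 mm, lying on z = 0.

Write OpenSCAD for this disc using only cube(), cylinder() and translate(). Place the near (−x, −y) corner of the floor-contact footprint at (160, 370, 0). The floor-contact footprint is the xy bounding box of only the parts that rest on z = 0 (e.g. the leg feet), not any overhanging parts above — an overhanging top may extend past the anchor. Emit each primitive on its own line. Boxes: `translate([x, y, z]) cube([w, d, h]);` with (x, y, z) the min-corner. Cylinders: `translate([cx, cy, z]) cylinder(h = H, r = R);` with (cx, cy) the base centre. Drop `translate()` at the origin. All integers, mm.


translate([277, 487, 0]) cylinder(h = 29, r = 117);


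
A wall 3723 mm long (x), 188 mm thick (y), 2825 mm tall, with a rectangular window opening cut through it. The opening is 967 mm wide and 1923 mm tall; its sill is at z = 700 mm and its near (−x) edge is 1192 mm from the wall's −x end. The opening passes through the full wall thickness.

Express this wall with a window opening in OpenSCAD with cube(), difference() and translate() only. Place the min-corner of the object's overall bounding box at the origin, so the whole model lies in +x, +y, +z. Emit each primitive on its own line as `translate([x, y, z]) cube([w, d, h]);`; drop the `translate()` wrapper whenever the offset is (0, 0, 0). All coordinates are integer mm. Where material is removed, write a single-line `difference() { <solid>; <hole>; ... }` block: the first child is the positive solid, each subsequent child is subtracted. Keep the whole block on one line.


difference() { cube([3723, 188, 2825]); translate([1192, 0, 700]) cube([967, 188, 1923]); }


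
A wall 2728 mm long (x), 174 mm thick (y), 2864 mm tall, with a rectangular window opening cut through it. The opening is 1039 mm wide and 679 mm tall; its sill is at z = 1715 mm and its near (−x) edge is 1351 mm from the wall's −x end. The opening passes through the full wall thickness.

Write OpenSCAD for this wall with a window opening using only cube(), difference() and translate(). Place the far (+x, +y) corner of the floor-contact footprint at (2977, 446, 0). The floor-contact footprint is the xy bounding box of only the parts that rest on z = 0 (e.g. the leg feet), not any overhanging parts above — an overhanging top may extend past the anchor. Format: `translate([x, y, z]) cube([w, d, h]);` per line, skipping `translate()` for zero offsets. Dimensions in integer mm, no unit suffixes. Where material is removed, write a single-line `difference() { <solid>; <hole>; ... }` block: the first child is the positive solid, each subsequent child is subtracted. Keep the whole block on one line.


difference() { translate([249, 272, 0]) cube([2728, 174, 2864]); translate([1600, 272, 1715]) cube([1039, 174, 679]); }


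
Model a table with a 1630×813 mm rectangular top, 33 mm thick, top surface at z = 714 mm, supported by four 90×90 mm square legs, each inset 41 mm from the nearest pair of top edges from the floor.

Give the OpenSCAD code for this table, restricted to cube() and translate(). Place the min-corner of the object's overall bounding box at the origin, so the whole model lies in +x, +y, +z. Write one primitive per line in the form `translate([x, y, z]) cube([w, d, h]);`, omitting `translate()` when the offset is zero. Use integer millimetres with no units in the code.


translate([0, 0, 681]) cube([1630, 813, 33]);
translate([41, 41, 0]) cube([90, 90, 681]);
translate([1499, 41, 0]) cube([90, 90, 681]);
translate([41, 682, 0]) cube([90, 90, 681]);
translate([1499, 682, 0]) cube([90, 90, 681]);
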